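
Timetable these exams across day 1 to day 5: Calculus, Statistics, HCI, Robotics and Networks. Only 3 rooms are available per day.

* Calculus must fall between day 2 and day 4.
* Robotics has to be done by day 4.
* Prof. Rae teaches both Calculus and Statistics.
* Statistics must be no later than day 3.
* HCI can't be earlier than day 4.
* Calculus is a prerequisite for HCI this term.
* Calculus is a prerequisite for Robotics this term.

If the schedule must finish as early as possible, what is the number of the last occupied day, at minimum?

day 4

The precedence chain requires at least 2 distinct days.
With at most 3 per day and 5 exams, at least 2 days are needed.
HCI can't be placed before day 4, so the schedule must run through at least day 4.
4 works (last occupied day: day 4): for example Calculus -> day 2, Statistics -> day 1, Robotics -> day 3, Networks -> day 1, HCI -> day 4.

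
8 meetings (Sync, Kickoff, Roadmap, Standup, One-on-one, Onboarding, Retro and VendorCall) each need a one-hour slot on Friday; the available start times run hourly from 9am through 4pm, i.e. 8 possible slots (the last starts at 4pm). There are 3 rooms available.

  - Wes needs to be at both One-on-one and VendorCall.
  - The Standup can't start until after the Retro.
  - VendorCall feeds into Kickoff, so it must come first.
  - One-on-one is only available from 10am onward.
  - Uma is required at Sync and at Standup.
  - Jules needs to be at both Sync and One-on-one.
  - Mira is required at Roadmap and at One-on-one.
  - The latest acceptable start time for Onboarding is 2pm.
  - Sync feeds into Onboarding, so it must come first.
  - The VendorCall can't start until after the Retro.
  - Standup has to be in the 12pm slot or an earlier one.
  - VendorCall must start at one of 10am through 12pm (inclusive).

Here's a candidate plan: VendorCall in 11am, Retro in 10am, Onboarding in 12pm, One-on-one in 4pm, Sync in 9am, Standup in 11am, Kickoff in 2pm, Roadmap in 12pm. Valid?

Yes

VendorCall feeds into Kickoff, so it must come first — holds.
Sync feeds into Onboarding, so it must come first — holds.
Wes needs to be at both One-on-one and VendorCall — holds.
Uma is required at Sync and at Standup — holds.
Standup has to be in the 12pm slot or an earlier one — holds.
The VendorCall can't start until after the Retro — holds.
The Standup can't start until after the Retro — holds.
VendorCall must start at one of 10am through 12pm (inclusive) — holds.
One-on-one is only available from 10am onward — holds.
The latest acceptable start time for Onboarding is 2pm — holds.
Jules needs to be at both Sync and One-on-one — holds.
There are 3 rooms available — holds.
Mira is required at Roadmap and at One-on-one — holds.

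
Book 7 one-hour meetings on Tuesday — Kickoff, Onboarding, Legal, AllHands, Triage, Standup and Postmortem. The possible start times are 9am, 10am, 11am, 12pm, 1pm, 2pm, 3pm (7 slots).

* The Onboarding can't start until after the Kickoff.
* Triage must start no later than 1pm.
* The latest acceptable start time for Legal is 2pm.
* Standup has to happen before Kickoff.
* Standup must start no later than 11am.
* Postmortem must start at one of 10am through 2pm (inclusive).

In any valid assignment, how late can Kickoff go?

2pm

Precedence pushes Kickoff to at least 10am; downstream work caps Kickoff at 2pm.
Kickoff at 2pm is achievable: Standup -> 9am; AllHands -> 9am; Legal -> 9am; Kickoff -> 2pm; Postmortem -> 10am; Onboarding -> 3pm; Triage -> 9am.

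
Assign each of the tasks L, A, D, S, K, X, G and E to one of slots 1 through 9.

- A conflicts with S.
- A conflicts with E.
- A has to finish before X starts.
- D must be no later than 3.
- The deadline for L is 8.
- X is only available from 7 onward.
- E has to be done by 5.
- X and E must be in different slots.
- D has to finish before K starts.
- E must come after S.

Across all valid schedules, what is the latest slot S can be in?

4

Downstream work caps S at 4.
S at 4 is achievable: S in 4, E in 5, L in 1, X in 7, G in 1, D in 1, A in 1, K in 2.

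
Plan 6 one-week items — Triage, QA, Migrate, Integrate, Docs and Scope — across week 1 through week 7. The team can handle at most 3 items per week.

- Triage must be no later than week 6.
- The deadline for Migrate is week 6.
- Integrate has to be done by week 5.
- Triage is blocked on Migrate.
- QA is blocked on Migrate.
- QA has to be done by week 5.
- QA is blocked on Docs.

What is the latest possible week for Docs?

week 4

Downstream work caps Docs at week 4.
Docs at week 4 is achievable: Triage=week 2; Integrate=week 1; Migrate=week 1; QA=week 5; Docs=week 4; Scope=week 1.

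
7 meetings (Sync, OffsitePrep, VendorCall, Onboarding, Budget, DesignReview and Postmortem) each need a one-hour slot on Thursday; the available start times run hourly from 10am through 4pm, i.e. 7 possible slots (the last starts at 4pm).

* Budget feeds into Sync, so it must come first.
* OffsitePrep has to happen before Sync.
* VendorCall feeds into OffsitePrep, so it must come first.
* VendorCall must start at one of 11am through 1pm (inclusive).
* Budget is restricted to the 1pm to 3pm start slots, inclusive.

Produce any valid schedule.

Sync -> 2pm; OffsitePrep -> 12pm; Postmortem -> 10am; VendorCall -> 11am; Onboarding -> 10am; Budget -> 1pm; DesignReview -> 10am

Checking: Budget(1pm) before Sync(2pm); VendorCall(11am) before OffsitePrep(12pm); OffsitePrep(12pm) before Sync(2pm); Budget=1pm in [1pm,3pm]; VendorCall=11am in [11am,1pm].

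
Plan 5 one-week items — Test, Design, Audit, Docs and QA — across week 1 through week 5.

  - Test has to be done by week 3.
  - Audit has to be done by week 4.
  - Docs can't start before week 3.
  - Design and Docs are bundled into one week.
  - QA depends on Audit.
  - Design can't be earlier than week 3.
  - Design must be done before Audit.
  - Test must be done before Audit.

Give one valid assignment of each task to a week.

Audit=week 4; QA=week 5; Test=week 1; Docs=week 3; Design=week 3

Checking: Test(week 1) before Audit(week 4); Audit(week 4) before QA(week 5); Design(week 3) before Audit(week 4); Design = Docs = week 3; Design=week 3 in [week 3,week 5]; Docs=week 3 in [week 3,week 5]; Audit=week 4 in [week 1,week 4]; Test=week 1 in [week 1,week 3].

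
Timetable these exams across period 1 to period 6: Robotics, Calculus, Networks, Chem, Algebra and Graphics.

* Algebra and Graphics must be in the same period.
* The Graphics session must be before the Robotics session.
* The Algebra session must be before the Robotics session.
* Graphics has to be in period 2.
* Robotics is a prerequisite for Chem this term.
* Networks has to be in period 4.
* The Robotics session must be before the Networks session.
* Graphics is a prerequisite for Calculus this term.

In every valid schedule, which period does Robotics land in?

period 3

Graphics is fixed at period 2 and must come before Robotics, so Robotics is at least period 3.
Networks is fixed at period 4 and must come after Robotics, so Robotics is at most period 3.
So Robotics must be period 3.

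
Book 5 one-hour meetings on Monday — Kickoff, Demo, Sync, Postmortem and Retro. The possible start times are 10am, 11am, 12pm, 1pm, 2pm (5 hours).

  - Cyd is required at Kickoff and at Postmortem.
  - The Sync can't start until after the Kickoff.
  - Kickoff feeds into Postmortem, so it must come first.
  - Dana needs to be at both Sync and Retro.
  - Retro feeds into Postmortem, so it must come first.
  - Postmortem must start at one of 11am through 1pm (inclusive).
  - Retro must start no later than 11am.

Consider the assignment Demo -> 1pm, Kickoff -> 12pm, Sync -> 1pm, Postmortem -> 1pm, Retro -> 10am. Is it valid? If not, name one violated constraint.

Dana needs to be at both Sync and Retro — holds.
The Sync can't start until after the Kickoff — holds.
Kickoff feeds into Postmortem, so it must come first — holds.
Retro feeds into Postmortem, so it must come first — holds.
Retro must start no later than 11am — holds.
Cyd is required at Kickoff and at Postmortem — holds.
Postmortem must start at one of 11am through 1pm (inclusive) — holds.

Valid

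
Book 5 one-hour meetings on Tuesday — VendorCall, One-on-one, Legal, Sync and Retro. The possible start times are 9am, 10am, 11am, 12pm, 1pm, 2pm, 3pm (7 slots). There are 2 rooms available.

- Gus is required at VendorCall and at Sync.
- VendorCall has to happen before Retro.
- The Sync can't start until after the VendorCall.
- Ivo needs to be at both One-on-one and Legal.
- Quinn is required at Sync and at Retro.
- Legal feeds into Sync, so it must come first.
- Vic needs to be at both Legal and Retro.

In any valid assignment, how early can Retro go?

10am

Precedence pushes Retro to at least 10am.
Retro at 10am is achievable: One-on-one in 10am, Sync in 11am, Retro in 10am, Legal in 9am, VendorCall in 9am.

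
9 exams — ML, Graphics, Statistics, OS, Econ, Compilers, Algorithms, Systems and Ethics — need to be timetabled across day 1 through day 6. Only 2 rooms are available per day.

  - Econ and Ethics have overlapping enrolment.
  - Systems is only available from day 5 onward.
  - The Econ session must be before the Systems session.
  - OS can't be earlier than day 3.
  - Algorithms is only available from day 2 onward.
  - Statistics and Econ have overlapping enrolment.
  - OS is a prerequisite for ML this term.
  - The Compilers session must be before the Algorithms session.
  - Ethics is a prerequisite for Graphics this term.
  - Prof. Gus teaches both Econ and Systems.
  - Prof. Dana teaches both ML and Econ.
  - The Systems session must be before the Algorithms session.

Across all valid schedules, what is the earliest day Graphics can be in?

Precedence pushes Graphics to at least day 2.
Graphics at day 2 is achievable: Statistics -> day 3; Graphics -> day 2; Algorithms -> day 6; Compilers -> day 1; OS -> day 3; Econ -> day 2; Ethics -> day 1; ML -> day 4; Systems -> day 5.

day 2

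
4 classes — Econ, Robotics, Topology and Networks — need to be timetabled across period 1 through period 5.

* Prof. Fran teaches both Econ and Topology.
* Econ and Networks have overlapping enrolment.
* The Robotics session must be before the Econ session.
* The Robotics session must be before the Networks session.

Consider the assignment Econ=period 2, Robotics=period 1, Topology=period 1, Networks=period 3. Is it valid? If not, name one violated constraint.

The Robotics session must be before the Econ session — holds.
Prof. Fran teaches both Econ and Topology — holds.
The Robotics session must be before the Networks session — holds.
Econ and Networks have overlapping enrolment — holds.

Yes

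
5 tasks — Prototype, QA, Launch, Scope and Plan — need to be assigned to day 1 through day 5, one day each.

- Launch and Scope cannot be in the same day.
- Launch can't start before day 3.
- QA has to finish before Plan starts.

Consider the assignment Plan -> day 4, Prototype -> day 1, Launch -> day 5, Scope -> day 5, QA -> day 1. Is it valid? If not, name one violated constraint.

No — it violates: Launch and Scope cannot be in the same day

Launch and Scope cannot be in the same day — violated.
Launch can't start before day 3 — holds.
QA has to finish before Plan starts — holds.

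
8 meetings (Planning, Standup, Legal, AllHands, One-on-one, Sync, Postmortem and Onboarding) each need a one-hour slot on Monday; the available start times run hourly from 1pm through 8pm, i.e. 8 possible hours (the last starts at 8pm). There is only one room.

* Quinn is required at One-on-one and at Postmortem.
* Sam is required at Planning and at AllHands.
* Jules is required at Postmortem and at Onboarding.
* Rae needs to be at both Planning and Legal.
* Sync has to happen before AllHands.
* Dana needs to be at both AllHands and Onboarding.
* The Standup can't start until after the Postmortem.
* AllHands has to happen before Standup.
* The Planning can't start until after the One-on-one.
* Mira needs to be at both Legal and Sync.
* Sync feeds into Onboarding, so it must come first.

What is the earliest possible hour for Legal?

Legal at 1pm is achievable: Onboarding in 8pm; Standup in 5pm; Legal in 1pm; Planning in 7pm; AllHands in 3pm; Postmortem in 4pm; Sync in 2pm; One-on-one in 6pm.

1pm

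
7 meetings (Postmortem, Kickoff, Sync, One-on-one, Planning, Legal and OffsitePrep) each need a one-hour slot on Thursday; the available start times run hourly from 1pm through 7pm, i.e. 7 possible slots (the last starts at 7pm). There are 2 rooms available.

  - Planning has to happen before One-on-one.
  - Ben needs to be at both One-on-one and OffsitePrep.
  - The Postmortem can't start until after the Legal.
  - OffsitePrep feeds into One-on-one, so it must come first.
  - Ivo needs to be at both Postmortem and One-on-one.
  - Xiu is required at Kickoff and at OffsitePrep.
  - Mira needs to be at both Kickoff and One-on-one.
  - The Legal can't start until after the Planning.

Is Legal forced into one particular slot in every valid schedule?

No

Legal can be 2pm (e.g. Legal=2pm, Postmortem=3pm, OffsitePrep=1pm, Sync=4pm, One-on-one=2pm, Kickoff=3pm, Planning=1pm) or 3pm (e.g. Legal -> 3pm, One-on-one -> 2pm, Postmortem -> 4pm, Planning -> 1pm, OffsitePrep -> 1pm, Kickoff -> 3pm, Sync -> 2pm).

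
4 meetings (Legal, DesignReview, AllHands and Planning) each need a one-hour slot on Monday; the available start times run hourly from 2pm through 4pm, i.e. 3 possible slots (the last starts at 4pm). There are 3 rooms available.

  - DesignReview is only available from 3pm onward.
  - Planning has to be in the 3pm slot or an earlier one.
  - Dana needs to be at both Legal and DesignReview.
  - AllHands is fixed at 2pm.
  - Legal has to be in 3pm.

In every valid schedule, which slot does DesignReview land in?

DesignReview's window is 3pm–4pm.
Legal is fixed at 3pm, and DesignReview can't share a slot with Legal.
So DesignReview must be 4pm.

4pm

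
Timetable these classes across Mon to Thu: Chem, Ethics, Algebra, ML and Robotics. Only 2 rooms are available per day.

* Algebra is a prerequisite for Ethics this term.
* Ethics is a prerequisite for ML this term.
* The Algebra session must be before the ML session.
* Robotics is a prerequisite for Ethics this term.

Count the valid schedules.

20

Splitting on Chem: it can be Mon (3), Tue (5), Wed (6), Thu (6). Listing each branch's schedules as (Ethics, Algebra, ML, Robotics):
Chem=Mon: (Wed,Mon,Thu,Tue) (Wed,Tue,Thu,Mon) (Wed,Tue,Thu,Tue) — 3.
Chem=Tue: (Tue,Mon,Wed,Mon) (Tue,Mon,Thu,Mon) (Wed,Mon,Thu,Mon) (Wed,Mon,Thu,Tue) (Wed,Tue,Thu,Mon) — 5.
Chem=Wed: (Tue,Mon,Wed,Mon) (Tue,Mon,Thu,Mon) (Wed,Mon,Thu,Mon) (Wed,Mon,Thu,Tue) (Wed,Tue,Thu,Mon) (Wed,Tue,Thu,Tue) — 6.
Chem=Thu: (Tue,Mon,Wed,Mon) (Tue,Mon,Thu,Mon) (Wed,Mon,Thu,Mon) (Wed,Mon,Thu,Tue) (Wed,Tue,Thu,Mon) (Wed,Tue,Thu,Tue) — 6.
Summing: 3 + 5 + 6 + 6 = 20.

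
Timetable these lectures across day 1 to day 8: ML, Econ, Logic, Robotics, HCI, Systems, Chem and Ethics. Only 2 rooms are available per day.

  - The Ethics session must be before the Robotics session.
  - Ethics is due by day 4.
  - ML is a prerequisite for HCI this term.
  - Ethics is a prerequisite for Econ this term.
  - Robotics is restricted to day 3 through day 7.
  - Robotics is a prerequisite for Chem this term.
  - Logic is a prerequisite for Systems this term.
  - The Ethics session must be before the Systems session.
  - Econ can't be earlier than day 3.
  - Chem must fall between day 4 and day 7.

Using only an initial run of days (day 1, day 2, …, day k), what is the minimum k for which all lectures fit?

The precedence chain requires at least 3 distinct days.
With at most 2 per day and 8 lectures, at least 4 days are needed.
Chem can't be placed before day 4, so the schedule must run through at least day 4.
4 works (last occupied day: day 4): for example Robotics in day 3, Systems in day 2, Ethics in day 1, Chem in day 4, ML in day 2, HCI in day 4, Econ in day 3, Logic in day 1.

4 days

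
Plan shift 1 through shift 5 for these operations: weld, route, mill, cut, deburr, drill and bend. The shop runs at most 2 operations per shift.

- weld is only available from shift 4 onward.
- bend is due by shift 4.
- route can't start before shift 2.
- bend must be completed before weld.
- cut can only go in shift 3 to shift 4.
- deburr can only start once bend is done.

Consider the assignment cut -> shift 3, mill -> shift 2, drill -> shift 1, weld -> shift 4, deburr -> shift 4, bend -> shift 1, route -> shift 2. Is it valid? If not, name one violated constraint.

Valid

weld is only available from shift 4 onward — holds.
cut can only go in shift 3 to shift 4 — holds.
bend is due by shift 4 — holds.
The shop runs at most 2 operations per shift — holds.
bend must be completed before weld — holds.
deburr can only start once bend is done — holds.
route can't start before shift 2 — holds.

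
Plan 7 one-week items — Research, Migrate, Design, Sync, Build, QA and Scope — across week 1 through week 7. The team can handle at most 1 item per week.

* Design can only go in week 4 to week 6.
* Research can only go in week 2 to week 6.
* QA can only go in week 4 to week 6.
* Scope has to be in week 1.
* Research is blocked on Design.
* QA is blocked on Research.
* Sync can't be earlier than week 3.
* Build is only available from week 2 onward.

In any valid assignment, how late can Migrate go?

week 7

Migrate at week 7 is achievable: Build=week 2, QA=week 6, Migrate=week 7, Design=week 4, Research=week 5, Sync=week 3, Scope=week 1.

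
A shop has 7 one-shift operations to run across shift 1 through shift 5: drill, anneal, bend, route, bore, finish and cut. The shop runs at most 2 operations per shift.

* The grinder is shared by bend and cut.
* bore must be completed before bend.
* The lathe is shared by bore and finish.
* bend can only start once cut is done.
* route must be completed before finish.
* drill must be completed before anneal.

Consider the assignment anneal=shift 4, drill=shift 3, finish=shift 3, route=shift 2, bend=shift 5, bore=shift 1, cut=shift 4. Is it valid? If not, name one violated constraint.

Yes

route must be completed before finish — holds.
drill must be completed before anneal — holds.
The grinder is shared by bend and cut — holds.
The shop runs at most 2 operations per shift — holds.
The lathe is shared by bore and finish — holds.
bend can only start once cut is done — holds.
bore must be completed before bend — holds.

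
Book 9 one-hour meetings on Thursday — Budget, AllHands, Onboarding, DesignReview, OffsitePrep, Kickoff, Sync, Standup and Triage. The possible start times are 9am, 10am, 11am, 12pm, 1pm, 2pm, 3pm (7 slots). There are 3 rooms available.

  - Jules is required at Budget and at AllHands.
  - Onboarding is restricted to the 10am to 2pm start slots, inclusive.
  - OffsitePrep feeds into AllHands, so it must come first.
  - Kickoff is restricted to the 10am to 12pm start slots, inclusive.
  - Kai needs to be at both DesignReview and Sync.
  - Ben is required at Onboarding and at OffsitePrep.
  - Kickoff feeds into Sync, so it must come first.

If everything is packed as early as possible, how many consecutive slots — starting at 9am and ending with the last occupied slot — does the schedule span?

The precedence chain requires at least 2 distinct slots.
With at most 3 per slot and 9 meetings, at least 3 slots are needed.
Propagating the time windows through the other constraints, Sync can't land before 11am — that is slot 3 counting from 9am — so the schedule must run through at least 3 slots.
3 works (last occupied slot: 11am): for example Onboarding -> 10am; Triage -> 11am; AllHands -> 10am; DesignReview -> 9am; Sync -> 11am; Budget -> 9am; Kickoff -> 10am; Standup -> 11am; OffsitePrep -> 9am.

3 slots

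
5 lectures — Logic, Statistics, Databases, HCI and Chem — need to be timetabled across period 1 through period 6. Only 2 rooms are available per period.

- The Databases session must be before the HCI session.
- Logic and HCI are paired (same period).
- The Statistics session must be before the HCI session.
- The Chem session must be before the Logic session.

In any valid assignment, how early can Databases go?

Downstream work caps Databases at period 5.
Databases at period 1 is achievable: HCI=period 3, Databases=period 1, Statistics=period 1, Logic=period 3, Chem=period 2.

period 1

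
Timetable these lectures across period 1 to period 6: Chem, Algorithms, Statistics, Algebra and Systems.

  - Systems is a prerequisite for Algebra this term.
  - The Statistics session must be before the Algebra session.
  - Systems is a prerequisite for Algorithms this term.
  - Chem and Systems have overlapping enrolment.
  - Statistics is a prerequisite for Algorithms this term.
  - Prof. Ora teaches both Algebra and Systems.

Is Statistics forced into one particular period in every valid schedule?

Statistics can be period 1 (e.g. Chem -> period 2; Algebra -> period 2; Algorithms -> period 2; Systems -> period 1; Statistics -> period 1) or period 2 (e.g. Algorithms in period 3; Algebra in period 3; Statistics in period 2; Chem in period 2; Systems in period 1).

No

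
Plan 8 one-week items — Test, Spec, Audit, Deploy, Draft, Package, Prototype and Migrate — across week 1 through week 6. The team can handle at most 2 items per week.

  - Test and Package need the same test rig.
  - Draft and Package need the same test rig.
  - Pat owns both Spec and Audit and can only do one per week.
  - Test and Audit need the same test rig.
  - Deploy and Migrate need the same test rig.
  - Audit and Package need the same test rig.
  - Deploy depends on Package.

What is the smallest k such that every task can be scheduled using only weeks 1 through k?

4

The precedence chain requires at least 2 distinct weeks.
With at most 2 per week and 8 tasks, at least 4 weeks are needed.
4 works (last occupied week: week 4): for example Deploy=week 2; Draft=week 3; Prototype=week 4; Migrate=week 4; Package=week 1; Test=week 2; Spec=week 1; Audit=week 3.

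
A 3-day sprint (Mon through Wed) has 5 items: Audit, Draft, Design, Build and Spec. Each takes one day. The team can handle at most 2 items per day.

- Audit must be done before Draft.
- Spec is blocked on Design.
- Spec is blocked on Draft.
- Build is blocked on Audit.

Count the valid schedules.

Enumerating: Design -> Mon, Build -> Tue, Audit -> Mon, Draft -> Tue, Spec -> Wed | Build -> Wed; Draft -> Tue; Spec -> Wed; Audit -> Mon; Design -> Mon | Build in Wed; Design in Tue; Draft in Tue; Audit in Mon; Spec in Wed.

3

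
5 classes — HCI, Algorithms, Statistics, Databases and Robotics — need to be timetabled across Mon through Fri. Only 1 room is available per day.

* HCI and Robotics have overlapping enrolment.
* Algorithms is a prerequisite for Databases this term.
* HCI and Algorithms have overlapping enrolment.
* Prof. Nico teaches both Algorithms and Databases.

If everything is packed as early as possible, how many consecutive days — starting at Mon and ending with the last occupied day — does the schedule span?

The precedence chain requires at least 2 distinct days.
With at most 1 per day and 5 classes, at least 5 days are needed.
5 works (last occupied day: Fri): for example Databases=Tue, Algorithms=Mon, Statistics=Thu, Robotics=Fri, HCI=Wed.

5 days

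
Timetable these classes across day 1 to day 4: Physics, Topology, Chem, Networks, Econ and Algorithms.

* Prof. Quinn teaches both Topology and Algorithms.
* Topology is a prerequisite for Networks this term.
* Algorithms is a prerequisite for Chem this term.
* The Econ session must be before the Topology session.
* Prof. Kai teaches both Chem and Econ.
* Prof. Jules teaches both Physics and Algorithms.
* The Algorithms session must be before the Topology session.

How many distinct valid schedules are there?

Splitting on Physics: it can be day 1 (4), day 2 (11), day 3 (15), day 4 (15). Listing each branch's schedules as (Topology, Chem, Networks, Econ, Algorithms) by day number:
Physics=day 1: (3,3,4,1,2) (3,3,4,2,2) (3,4,4,1,2) (3,4,4,2,2) — 4.
Physics=day 2: (2,2,3,1,1) (2,2,4,1,1) (2,3,3,1,1) (2,3,4,1,1) (2,4,3,1,1) (2,4,4,1,1) (3,2,4,1,1) (3,3,4,1,1) (3,3,4,2,1) (3,4,4,1,1) (3,4,4,2,1) — 11.
Physics=day 3: (2,2,3,1,1) (2,2,4,1,1) (2,3,3,1,1) (2,3,4,1,1) (2,4,3,1,1) (2,4,4,1,1) (3,2,4,1,1) (3,3,4,1,1) (3,3,4,1,2) (3,3,4,2,1) (3,3,4,2,2) (3,4,4,1,1) (3,4,4,1,2) (3,4,4,2,1) (3,4,4,2,2) — 15.
Physics=day 4: (2,2,3,1,1) (2,2,4,1,1) (2,3,3,1,1) (2,3,4,1,1) (2,4,3,1,1) (2,4,4,1,1) (3,2,4,1,1) (3,3,4,1,1) (3,3,4,1,2) (3,3,4,2,1) (3,3,4,2,2) (3,4,4,1,1) (3,4,4,1,2) (3,4,4,2,1) (3,4,4,2,2) — 15.
Summing: 4 + 11 + 15 + 15 = 45.

45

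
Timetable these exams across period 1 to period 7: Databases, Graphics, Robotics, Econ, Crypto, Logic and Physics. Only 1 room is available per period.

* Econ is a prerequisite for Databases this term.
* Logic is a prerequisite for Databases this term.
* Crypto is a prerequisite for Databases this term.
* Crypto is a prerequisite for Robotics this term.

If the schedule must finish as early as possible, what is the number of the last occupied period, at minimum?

period 7

The precedence chain requires at least 2 distinct periods.
With at most 1 per period and 7 exams, at least 7 periods are needed.
7 works (last occupied period: period 7): for example Robotics -> period 5; Physics -> period 7; Econ -> period 2; Databases -> period 4; Logic -> period 3; Graphics -> period 6; Crypto -> period 1.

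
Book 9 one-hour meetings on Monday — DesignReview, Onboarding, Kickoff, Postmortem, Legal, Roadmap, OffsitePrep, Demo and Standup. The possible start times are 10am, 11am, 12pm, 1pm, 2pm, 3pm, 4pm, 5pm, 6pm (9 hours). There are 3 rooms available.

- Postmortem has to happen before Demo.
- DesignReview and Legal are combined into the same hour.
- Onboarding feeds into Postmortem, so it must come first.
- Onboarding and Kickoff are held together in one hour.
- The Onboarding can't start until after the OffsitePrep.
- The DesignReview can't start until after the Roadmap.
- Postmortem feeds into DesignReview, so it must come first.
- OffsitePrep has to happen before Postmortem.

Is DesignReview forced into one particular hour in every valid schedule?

DesignReview can be 1pm (e.g. Legal=1pm, OffsitePrep=10am, Roadmap=10am, Standup=10am, Demo=1pm, DesignReview=1pm, Postmortem=12pm, Onboarding=11am, Kickoff=11am) or 2pm (e.g. Standup=10am, Onboarding=11am, Postmortem=12pm, Roadmap=10am, DesignReview=2pm, Demo=1pm, Kickoff=11am, Legal=2pm, OffsitePrep=10am).

No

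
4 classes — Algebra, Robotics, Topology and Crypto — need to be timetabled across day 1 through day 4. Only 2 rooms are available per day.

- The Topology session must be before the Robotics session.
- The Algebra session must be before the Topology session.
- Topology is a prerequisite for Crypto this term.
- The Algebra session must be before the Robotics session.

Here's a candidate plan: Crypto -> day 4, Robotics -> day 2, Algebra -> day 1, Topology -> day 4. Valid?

Only 2 rooms are available per day — holds.
The Algebra session must be before the Topology session — holds.
The Topology session must be before the Robotics session — violated.
The Algebra session must be before the Robotics session — holds.
Topology is a prerequisite for Crypto this term — violated.

No — it violates: The Topology session must be before the Robotics session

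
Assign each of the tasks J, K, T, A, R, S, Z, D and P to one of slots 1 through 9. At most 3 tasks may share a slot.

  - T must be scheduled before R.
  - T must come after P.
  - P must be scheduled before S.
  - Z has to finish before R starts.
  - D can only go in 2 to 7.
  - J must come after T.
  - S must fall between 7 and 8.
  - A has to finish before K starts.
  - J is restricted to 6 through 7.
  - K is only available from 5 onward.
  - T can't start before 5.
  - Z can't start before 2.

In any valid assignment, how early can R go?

6

Precedence pushes R to at least 6.
R at 6 is achievable: S=7, T=5, Z=2, A=1, J=6, P=1, K=5, R=6, D=2.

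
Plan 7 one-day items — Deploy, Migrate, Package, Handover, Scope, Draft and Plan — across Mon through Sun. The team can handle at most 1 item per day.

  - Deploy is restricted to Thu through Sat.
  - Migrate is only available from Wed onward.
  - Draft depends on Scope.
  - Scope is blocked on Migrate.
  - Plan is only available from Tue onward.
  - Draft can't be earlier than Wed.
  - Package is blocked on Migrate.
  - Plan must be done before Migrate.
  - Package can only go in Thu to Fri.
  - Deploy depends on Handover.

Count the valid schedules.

4

Enumerating: Scope=Sat; Handover=Mon; Deploy=Fri; Draft=Sun; Plan=Tue; Migrate=Wed; Package=Thu | Package=Thu; Plan=Tue; Handover=Mon; Deploy=Sat; Draft=Sun; Scope=Fri; Migrate=Wed | Plan=Tue; Migrate=Wed; Draft=Sun; Deploy=Thu; Package=Fri; Scope=Sat; Handover=Mon | Handover=Mon; Deploy=Sat; Scope=Thu; Draft=Sun; Plan=Tue; Package=Fri; Migrate=Wed.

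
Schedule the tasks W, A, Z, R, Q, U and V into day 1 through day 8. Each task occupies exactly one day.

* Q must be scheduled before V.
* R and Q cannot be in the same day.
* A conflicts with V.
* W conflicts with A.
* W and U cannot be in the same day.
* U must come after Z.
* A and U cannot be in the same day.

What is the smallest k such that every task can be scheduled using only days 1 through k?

The precedence chain requires at least 2 distinct days.
Could 2 days be enough, i.e. nothing placed later than day 2? No: U must come after Z (at day 1 or later) → {day 2}; W can't share with U (day 2) → {day 1}; A can't share with U (day 2) → {day 1}; A can't share with W (day 1) → nothing is left.
So 2 days is not enough.
3 works (last occupied day: day 3): for example Z in day 1, U in day 2, Q in day 1, V in day 2, A in day 3, R in day 2, W in day 1.

3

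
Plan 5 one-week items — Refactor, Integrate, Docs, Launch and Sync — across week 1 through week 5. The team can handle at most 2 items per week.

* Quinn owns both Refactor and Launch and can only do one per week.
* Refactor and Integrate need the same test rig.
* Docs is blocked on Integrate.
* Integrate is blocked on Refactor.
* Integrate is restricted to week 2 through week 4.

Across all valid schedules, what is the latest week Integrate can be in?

week 4

Integrate is available from week 2; Integrate's own window allows nothing later than week 4.
Integrate at week 4 is achievable: Sync in week 1; Launch in week 2; Integrate in week 4; Refactor in week 1; Docs in week 5.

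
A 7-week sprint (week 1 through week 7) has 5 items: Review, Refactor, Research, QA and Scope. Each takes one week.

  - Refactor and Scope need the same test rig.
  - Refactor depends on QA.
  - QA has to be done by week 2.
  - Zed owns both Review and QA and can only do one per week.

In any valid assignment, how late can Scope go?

Scope at week 7 is achievable: Refactor in week 2, QA in week 1, Scope in week 7, Research in week 1, Review in week 2.

week 7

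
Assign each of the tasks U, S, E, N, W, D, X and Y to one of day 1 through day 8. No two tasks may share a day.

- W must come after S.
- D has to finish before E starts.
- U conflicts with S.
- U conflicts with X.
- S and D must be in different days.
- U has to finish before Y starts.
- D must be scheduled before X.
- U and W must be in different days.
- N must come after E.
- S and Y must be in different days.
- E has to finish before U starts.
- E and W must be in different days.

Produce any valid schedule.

U=day 3; W=day 6; X=day 7; S=day 4; D=day 1; E=day 2; N=day 5; Y=day 8

Checking: D(day 1) before X(day 7); U(day 3) before Y(day 8); E(day 2) before U(day 3); S(day 4) before W(day 6); D(day 1) before E(day 2); E(day 2) before N(day 5); S(day 4) != D(day 1); U(day 3) != X(day 7); E(day 2) != W(day 6); U(day 3) != S(day 4); U(day 3) != W(day 6); S(day 4) != Y(day 8); max 1 per day (cap 1).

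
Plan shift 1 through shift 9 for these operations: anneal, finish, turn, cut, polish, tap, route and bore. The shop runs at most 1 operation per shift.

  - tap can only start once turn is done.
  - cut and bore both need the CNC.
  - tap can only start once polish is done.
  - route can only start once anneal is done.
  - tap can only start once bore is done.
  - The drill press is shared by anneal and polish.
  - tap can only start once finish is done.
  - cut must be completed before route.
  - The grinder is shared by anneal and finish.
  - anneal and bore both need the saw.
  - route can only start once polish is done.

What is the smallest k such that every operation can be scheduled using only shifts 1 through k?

8

The precedence chain requires at least 2 distinct shifts.
With at most 1 per shift and 8 operations, at least 8 shifts are needed.
8 works (last occupied shift: shift 8): for example finish in shift 2, route in shift 8, cut in shift 7, turn in shift 3, bore in shift 4, anneal in shift 6, tap in shift 5, polish in shift 1.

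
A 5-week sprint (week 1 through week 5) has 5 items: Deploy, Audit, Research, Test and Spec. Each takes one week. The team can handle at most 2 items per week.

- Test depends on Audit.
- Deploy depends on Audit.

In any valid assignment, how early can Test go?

week 2

Precedence pushes Test to at least week 2.
Test at week 2 is achievable: Research=week 1, Deploy=week 2, Audit=week 1, Spec=week 3, Test=week 2.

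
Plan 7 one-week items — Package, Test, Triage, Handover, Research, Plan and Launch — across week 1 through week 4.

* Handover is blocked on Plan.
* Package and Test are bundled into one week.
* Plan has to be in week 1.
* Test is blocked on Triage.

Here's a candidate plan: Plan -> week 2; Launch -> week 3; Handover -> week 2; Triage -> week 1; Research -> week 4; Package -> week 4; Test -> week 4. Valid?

Package and Test are bundled into one week — holds.
Test is blocked on Triage — holds.
Plan has to be in week 1 — violated.
Handover is blocked on Plan — violated.

No. Plan has to be in week 1 is not satisfied.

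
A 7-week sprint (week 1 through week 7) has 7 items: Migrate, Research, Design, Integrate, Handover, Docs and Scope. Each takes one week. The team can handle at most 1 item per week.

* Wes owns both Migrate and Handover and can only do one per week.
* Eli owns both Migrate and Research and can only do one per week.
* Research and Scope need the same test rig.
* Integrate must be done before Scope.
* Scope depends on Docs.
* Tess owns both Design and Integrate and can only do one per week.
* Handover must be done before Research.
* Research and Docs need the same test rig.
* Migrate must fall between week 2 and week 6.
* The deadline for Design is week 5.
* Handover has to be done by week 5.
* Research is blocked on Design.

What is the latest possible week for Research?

Precedence pushes Research to at least week 2.
Research at week 7 is achievable: Handover=week 2; Research=week 7; Scope=week 6; Migrate=week 3; Design=week 1; Integrate=week 4; Docs=week 5.

week 7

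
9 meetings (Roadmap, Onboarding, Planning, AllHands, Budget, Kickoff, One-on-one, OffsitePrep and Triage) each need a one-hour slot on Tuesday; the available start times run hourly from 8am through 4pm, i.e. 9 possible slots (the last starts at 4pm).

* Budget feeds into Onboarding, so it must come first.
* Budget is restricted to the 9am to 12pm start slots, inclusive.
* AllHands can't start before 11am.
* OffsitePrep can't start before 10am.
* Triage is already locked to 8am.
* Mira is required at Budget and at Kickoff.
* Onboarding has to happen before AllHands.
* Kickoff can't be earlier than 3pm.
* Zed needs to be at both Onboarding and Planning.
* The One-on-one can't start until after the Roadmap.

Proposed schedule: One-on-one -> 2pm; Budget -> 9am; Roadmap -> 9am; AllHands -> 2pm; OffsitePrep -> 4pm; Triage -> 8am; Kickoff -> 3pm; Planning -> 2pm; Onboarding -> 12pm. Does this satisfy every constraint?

Triage is already locked to 8am — holds.
Onboarding has to happen before AllHands — holds.
Mira is required at Budget and at Kickoff — holds.
Budget feeds into Onboarding, so it must come first — holds.
Kickoff can't be earlier than 3pm — holds.
OffsitePrep can't start before 10am — holds.
Budget is restricted to the 9am to 12pm start slots, inclusive — holds.
AllHands can't start before 11am — holds.
The One-on-one can't start until after the Roadmap — holds.
Zed needs to be at both Onboarding and Planning — holds.

Valid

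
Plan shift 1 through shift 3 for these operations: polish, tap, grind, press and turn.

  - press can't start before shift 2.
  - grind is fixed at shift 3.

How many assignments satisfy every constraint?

Splitting on polish: it can be shift 1 (18), shift 2 (18), shift 3 (18). Listing each branch's schedules as (tap, grind, press, turn) by shift number:
polish=shift 1: (1,3,2,1) (1,3,2,2) (1,3,2,3) (1,3,3,1) (1,3,3,2) (1,3,3,3) (2,3,2,1) (2,3,2,2) (2,3,2,3) (2,3,3,1) (2,3,3,2) (2,3,3,3) (3,3,2,1) (3,3,2,2) (3,3,2,3) (3,3,3,1) (3,3,3,2) (3,3,3,3) — 18.
polish=shift 2: (1,3,2,1) (1,3,2,2) (1,3,2,3) (1,3,3,1) (1,3,3,2) (1,3,3,3) (2,3,2,1) (2,3,2,2) (2,3,2,3) (2,3,3,1) (2,3,3,2) (2,3,3,3) (3,3,2,1) (3,3,2,2) (3,3,2,3) (3,3,3,1) (3,3,3,2) (3,3,3,3) — 18.
polish=shift 3: (1,3,2,1) (1,3,2,2) (1,3,2,3) (1,3,3,1) (1,3,3,2) (1,3,3,3) (2,3,2,1) (2,3,2,2) (2,3,2,3) (2,3,3,1) (2,3,3,2) (2,3,3,3) (3,3,2,1) (3,3,2,2) (3,3,2,3) (3,3,3,1) (3,3,3,2) (3,3,3,3) — 18.
Summing: 18 + 18 + 18 = 54.

54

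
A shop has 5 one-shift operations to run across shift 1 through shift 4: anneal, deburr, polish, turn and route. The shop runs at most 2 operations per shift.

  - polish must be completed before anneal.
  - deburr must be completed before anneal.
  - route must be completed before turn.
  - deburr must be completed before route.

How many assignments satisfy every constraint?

23

Splitting on anneal: it can be shift 2 (3), shift 3 (8), shift 4 (12). Listing each branch's schedules as (deburr, polish, turn, route) by shift number:
anneal=shift 2: (1,1,3,2) (1,1,4,2) (1,1,4,3) — 3.
anneal=shift 3: (1,1,3,2) (1,1,4,2) (1,1,4,3) (1,2,3,2) (1,2,4,2) (1,2,4,3) (2,1,4,3) (2,2,4,3) — 8.
anneal=shift 4: (1,1,3,2) (1,1,4,2) (1,1,4,3) (1,2,3,2) (1,2,4,2) (1,2,4,3) (1,3,3,2) (1,3,4,2) (1,3,4,3) (2,1,4,3) (2,2,4,3) (2,3,4,3) — 12.
Summing: 3 + 8 + 12 = 23.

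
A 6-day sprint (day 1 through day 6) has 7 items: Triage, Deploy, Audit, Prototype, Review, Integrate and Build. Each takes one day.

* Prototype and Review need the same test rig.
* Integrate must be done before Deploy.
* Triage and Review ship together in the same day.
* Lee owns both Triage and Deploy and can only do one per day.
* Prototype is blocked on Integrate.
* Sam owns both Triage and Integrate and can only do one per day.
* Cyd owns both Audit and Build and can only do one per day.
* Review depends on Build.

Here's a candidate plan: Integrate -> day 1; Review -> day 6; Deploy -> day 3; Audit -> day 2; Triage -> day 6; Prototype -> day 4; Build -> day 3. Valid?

Valid

Integrate must be done before Deploy — holds.
Review depends on Build — holds.
Cyd owns both Audit and Build and can only do one per day — holds.
Triage and Review ship together in the same day — holds.
Prototype is blocked on Integrate — holds.
Lee owns both Triage and Deploy and can only do one per day — holds.
Sam owns both Triage and Integrate and can only do one per day — holds.
Prototype and Review need the same test rig — holds.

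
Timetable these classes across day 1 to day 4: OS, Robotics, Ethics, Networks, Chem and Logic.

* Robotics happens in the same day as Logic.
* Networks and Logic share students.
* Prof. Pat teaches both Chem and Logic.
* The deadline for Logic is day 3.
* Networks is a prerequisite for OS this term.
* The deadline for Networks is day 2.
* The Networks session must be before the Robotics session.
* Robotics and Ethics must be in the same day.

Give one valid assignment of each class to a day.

Ethics=day 2; OS=day 2; Logic=day 2; Networks=day 1; Chem=day 1; Robotics=day 2

Checking: Networks(day 1) before Robotics(day 2); Networks(day 1) before OS(day 2); Networks(day 1) != Logic(day 2); Chem(day 1) != Logic(day 2); Robotics = Ethics = day 2; Robotics = Logic = day 2; Logic=day 2 in [day 1,day 3]; Networks=day 1 in [day 1,day 2].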